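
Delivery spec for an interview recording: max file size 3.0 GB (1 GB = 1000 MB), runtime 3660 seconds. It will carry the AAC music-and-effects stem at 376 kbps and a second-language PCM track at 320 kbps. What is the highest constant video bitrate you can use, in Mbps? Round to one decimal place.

Budget: 3.0 GB = 24000.0 Mb.
Total bitrate budget: 24000.0 Mb / 3660 s = 6.557 Mbps.
Audio total: 376 + 320 = 696 kbps = 0.696 Mbps.
Video: 6.557 − 0.696 = 5.861 Mbps.

5.9 Mbps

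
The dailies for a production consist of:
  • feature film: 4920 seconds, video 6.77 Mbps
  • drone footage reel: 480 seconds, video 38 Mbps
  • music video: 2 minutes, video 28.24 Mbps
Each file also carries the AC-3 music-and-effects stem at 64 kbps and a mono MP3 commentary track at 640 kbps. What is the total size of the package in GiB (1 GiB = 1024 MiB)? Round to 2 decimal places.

6.85 GiB

Audio total: 64 + 640 = 704 kbps = 0.704 Mbps.
feature film: 7.474 Mbps × 4920 s = 36772.1 Mb
drone footage reel: 38.704 Mbps × 480 s = 18577.9 Mb
music video: 28.944 Mbps × 120 s = 3473.3 Mb
Total: 58823.3 Mb = 7352.9 MB.
= 6.848 GiB.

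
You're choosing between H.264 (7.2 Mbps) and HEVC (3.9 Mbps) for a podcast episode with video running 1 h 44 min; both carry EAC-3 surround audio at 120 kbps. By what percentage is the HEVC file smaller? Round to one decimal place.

45.1%

1 h 44 min = 104 min = 6240 s
Audio: 120 kbps = 0.120 Mbps.
H.264: 7.320 Mbps × 6240 s = 45676.8 Mb = 5.317 GiB.
HEVC: 4.020 Mbps × 6240 s = 25084.8 Mb = 2.920 GiB.
Reduction: (1 − 2.920/5.317) × 100 = 45.08%.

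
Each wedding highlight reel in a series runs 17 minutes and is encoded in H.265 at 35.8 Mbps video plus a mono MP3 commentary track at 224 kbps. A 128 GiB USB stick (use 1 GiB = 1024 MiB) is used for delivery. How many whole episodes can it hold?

17 min = 1020 s
Audio: 224 kbps = 0.224 Mbps.
Total bitrate: 36.024 Mbps.
Per item: 36.024 Mbps × 1020 s = 36,744 Mb = 4,593 MB.
Capacity: 128 GiB = 1,099,512 Mb; 29.92 items → 29 complete.

29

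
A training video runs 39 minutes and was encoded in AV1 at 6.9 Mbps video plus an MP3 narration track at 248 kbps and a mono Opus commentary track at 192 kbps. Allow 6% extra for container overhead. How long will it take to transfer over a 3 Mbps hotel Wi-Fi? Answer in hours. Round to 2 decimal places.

1.69 hours

39 min = 2340 s
Audio total: 248 + 192 = 440 kbps = 0.440 Mbps.
Total bitrate: 7.340 Mbps.
File: 7.340 Mbps × 2340 s = 17175.6 Mb.
With 6% container overhead: ×1.06. → 18206.1 Mb.
At 3 Mbps: 18206.1 / 3 = 6068.7 s ≈ 1.69 hours.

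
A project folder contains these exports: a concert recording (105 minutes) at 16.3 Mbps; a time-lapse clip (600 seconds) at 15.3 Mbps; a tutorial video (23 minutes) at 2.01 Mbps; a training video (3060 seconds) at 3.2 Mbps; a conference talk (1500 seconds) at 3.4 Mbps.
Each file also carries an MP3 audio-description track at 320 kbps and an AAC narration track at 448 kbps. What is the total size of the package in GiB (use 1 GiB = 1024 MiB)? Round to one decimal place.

Audio total: 320 + 448 = 768 kbps = 0.768 Mbps.
concert recording: 17.068 Mbps × 6300 s = 107528.4 Mb
time-lapse clip: 16.068 Mbps × 600 s = 9640.8 Mb
tutorial video: 2.778 Mbps × 1380 s = 3833.6 Mb
training video: 3.968 Mbps × 3060 s = 12142.1 Mb
conference talk: 4.168 Mbps × 1500 s = 6252.0 Mb
Total: 139396.9 Mb = 17424.6 MB.
= 16.23 GiB.

16.2 GiB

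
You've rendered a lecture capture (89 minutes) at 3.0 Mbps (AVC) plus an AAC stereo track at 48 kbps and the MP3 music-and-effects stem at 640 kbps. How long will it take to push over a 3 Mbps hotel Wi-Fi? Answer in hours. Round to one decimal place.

89 min = 5340 s
Audio total: 48 + 640 = 688 kbps = 0.688 Mbps.
Total bitrate: 3.688 Mbps.
File: 3.688 Mbps × 5340 s = 19693.9 Mb.
At 3 Mbps: 19693.9 / 3 = 6564.6 s ≈ 1.82 hours.

1.8 hours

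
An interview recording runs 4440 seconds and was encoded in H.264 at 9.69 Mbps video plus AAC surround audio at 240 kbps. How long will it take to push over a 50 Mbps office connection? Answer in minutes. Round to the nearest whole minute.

15 minutes

Audio: 240 kbps = 0.240 Mbps.
Total bitrate: 9.930 Mbps.
File: 9.930 Mbps × 4440 s = 44089.2 Mb.
At 50 Mbps: 44089.2 / 50 = 881.8 s ≈ 14.7 minutes.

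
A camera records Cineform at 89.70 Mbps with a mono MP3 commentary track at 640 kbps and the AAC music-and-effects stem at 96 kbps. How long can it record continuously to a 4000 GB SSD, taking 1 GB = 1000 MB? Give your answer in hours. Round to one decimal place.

98.3 hours

Audio total: 640 + 96 = 736 kbps = 0.736 Mbps.
Total bitrate: 89.70 + 0.736 = 90.436 Mbps.
Capacity: 4000 GB = 32,000,000 Mb.
Recording time: 32,000,000 / 90.436 = 353,841 s ≈ 98.3 hours.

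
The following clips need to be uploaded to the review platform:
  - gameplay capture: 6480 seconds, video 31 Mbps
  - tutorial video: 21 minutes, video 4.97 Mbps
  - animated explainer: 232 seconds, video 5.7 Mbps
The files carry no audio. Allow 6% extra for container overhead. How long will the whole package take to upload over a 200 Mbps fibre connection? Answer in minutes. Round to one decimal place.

gameplay capture: 31.000 Mbps × 6480 s × 1.06 = 212932.8 Mb
tutorial video: 4.970 Mbps × 1260 s × 1.06 = 6637.9 Mb
animated explainer: 5.700 Mbps × 232 s × 1.06 = 1401.7 Mb
Total: 220972.5 Mb = 27621.6 MB.
At 200 Mbps: 220972.5 / 200 = 1105 s ≈ 18.4 minutes.

18.4 minutes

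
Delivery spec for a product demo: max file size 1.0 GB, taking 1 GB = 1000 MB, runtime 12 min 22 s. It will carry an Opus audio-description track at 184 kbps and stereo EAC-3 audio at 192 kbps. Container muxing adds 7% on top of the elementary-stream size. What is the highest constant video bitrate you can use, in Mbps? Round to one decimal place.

Budget: 1.0 GB = 8000.0 Mb.
Stream payload after overhead: 8000.0 / 1.07 = 7476.6 Mb.
12 min 22 s = 742 s
Total bitrate budget: 7476.6 Mb / 742 s = 10.076 Mbps.
Audio total: 184 + 192 = 376 kbps = 0.376 Mbps.
Video: 10.076 − 0.376 = 9.700 Mbps.

9.7 Mbps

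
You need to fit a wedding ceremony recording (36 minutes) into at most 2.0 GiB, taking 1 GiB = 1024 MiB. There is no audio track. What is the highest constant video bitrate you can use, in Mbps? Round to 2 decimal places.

Budget: 2.0 GiB = 17179.9 Mb.
36 min = 2160 s
Total bitrate budget: 17179.9 Mb / 2160 s = 7.954 Mbps.

7.95 Mbps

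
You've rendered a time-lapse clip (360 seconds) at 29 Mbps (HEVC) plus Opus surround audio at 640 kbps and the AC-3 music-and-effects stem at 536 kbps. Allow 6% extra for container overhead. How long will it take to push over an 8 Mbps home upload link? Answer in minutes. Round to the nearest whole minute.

24 minutes

Audio total: 640 + 536 = 1176 kbps = 1.176 Mbps.
Total bitrate: 30.176 Mbps.
File: 30.176 Mbps × 360 s = 10863.4 Mb.
With 6% container overhead: ×1.06. → 11515.2 Mb.
At 8 Mbps: 11515.2 / 8 = 1439.4 s ≈ 24 minutes.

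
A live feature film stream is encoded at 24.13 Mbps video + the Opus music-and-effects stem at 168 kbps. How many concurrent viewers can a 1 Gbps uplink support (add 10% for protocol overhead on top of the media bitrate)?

37

Audio: 168 kbps = 0.168 Mbps.
Per-viewer media rate: 24.298 Mbps.
On the wire with 10% overhead: 26.728 Mbps.
1 Gbps = 1,000 Mbps; 1,000 / 26.728 = 37.41 → 37 viewers.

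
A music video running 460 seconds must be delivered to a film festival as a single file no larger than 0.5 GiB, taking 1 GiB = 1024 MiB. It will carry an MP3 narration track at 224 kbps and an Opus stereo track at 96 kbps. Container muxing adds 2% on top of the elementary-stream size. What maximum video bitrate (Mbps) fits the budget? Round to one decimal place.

Budget: 0.5 GiB = 4295.0 Mb.
Stream payload after overhead: 4295.0 / 1.02 = 4210.8 Mb.
Total bitrate budget: 4210.8 Mb / 460 s = 9.154 Mbps.
Audio total: 224 + 96 = 320 kbps = 0.320 Mbps.
Video: 9.154 − 0.320 = 8.834 Mbps.

8.8 Mbps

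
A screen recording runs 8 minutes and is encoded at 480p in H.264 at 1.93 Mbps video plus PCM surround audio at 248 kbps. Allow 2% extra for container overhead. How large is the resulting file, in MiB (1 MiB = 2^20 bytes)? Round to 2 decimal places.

8 min = 480 s
Audio: 248 kbps = 0.248 Mbps.
Total bitrate: 1.93 + 0.248 = 2.178 Mbps.
Stream data: 2.178 Mbps × 480 s = 1045.4 Mb.
With 2% container overhead: ×1.02.
1,066 Mb = 133,293,600 bytes ÷ 1,048,576 = 127.1 MiB.

127.12 MiB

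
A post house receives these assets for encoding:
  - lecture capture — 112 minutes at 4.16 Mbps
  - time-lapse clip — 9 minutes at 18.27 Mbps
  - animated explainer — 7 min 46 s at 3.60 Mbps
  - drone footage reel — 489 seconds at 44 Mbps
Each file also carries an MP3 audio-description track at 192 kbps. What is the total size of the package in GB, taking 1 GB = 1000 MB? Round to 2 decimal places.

Audio: 192 kbps = 0.192 Mbps.
lecture capture: 4.352 Mbps × 6720 s = 29245.4 Mb
time-lapse clip: 18.462 Mbps × 540 s = 9969.5 Mb
animated explainer: 3.792 Mbps × 466 s = 1767.1 Mb
drone footage reel: 44.192 Mbps × 489 s = 21609.9 Mb
Total: 62591.9 Mb = 7824.0 MB.
= 7.824 GB.

7.82 GB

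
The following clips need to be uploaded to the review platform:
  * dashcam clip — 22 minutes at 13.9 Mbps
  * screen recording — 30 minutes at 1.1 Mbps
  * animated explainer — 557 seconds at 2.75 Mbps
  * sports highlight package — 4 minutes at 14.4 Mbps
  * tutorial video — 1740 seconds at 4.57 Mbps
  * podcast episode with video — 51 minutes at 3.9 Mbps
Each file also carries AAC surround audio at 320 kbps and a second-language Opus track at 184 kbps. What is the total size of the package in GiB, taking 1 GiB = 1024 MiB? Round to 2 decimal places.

5.77 GiB

Audio total: 320 + 184 = 504 kbps = 0.504 Mbps.
dashcam clip: 14.404 Mbps × 1320 s = 19013.3 Mb
screen recording: 1.604 Mbps × 1800 s = 2887.2 Mb
animated explainer: 3.254 Mbps × 557 s = 1812.5 Mb
sports highlight package: 14.904 Mbps × 240 s = 3577.0 Mb
tutorial video: 5.074 Mbps × 1740 s = 8828.8 Mb
podcast episode with video: 4.404 Mbps × 3060 s = 13476.2 Mb
Total: 49594.9 Mb = 6199.4 MB.
= 5.774 GiB.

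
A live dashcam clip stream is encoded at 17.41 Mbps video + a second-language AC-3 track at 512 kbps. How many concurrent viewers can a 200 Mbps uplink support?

Audio: 512 kbps = 0.512 Mbps.
Per-viewer media rate: 17.922 Mbps.
200 Mbps = 200.0 Mbps; 200.0 / 17.922 = 11.16 → 11 viewers.

11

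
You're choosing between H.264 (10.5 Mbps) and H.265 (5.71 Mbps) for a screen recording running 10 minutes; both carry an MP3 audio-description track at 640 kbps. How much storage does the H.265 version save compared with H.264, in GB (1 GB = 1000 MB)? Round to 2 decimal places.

10 min = 600 s
Audio: 640 kbps = 0.640 Mbps.
H.264: 11.140 Mbps × 600 s = 6684.0 Mb = 0.836 GB.
H.265: 6.350 Mbps × 600 s = 3810.0 Mb = 0.476 GB.
Saving: 0.836 − 0.476 = 0.359 GB.

0.36 GB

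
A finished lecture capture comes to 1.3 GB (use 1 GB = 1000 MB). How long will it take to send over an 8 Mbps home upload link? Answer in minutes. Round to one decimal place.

21.7 minutes

File: 1.3 GB = 10400.0 Mb.
At 8 Mbps: 10400.0 / 8 = 1300.0 s ≈ 21.7 minutes.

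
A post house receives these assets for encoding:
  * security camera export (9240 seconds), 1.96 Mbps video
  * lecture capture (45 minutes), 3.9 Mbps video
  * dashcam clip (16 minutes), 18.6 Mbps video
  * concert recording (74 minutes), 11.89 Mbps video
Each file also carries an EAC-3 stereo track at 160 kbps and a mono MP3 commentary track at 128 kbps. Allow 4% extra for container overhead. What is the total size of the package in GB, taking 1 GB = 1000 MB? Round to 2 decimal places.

13.56 GB

Audio total: 160 + 128 = 288 kbps = 0.288 Mbps.
security camera export: 2.248 Mbps × 9240 s × 1.04 = 21602.4 Mb
lecture capture: 4.188 Mbps × 2700 s × 1.04 = 11759.9 Mb
dashcam clip: 18.888 Mbps × 960 s × 1.04 = 18857.8 Mb
concert recording: 12.178 Mbps × 4440 s × 1.04 = 56233.1 Mb
Total: 108453.2 Mb = 13556.6 MB.
= 13.56 GB.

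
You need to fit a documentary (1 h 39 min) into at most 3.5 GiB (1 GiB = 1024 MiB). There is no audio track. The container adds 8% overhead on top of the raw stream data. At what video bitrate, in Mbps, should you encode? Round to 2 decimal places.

Budget: 3.5 GiB = 30064.8 Mb.
Stream payload after overhead: 30064.8 / 1.08 = 27837.8 Mb.
1 h 39 min = 99 min = 5940 s
Total bitrate budget: 27837.8 Mb / 5940 s = 4.686 Mbps.

4.69 Mbps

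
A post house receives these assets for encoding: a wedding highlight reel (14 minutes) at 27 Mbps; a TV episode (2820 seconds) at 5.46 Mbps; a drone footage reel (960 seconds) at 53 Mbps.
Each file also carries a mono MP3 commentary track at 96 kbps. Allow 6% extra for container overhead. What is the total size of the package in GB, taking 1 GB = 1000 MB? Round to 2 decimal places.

11.85 GB

Audio: 96 kbps = 0.096 Mbps.
wedding highlight reel: 27.096 Mbps × 840 s × 1.06 = 24126.3 Mb
TV episode: 5.556 Mbps × 2820 s × 1.06 = 16608.0 Mb
drone footage reel: 53.096 Mbps × 960 s × 1.06 = 54030.5 Mb
Total: 94764.8 Mb = 11845.6 MB.
= 11.85 GB.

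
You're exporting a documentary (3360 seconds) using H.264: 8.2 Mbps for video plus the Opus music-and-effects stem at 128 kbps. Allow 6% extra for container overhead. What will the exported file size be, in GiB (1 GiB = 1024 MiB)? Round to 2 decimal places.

3.45 GiB

Audio: 128 kbps = 0.128 Mbps.
Total bitrate: 8.2 + 0.128 = 8.328 Mbps.
Stream data: 8.328 Mbps × 3360 s = 27982.1 Mb.
With 6% container overhead: ×1.06.
29,661 Mb = 3,707,625,600 bytes ÷ 1,073,741,824 = 3.453 GiB.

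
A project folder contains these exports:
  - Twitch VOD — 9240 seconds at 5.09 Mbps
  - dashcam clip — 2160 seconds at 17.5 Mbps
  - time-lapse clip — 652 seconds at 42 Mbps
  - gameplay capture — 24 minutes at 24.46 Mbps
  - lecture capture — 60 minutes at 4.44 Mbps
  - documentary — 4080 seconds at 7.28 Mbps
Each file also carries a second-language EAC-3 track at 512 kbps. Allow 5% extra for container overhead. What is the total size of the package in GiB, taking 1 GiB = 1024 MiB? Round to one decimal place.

Audio: 512 kbps = 0.512 Mbps.
Twitch VOD: 5.602 Mbps × 9240 s × 1.05 = 54350.6 Mb
dashcam clip: 18.012 Mbps × 2160 s × 1.05 = 40851.2 Mb
time-lapse clip: 42.512 Mbps × 652 s × 1.05 = 29103.7 Mb
gameplay capture: 24.972 Mbps × 1440 s × 1.05 = 37757.7 Mb
lecture capture: 4.952 Mbps × 3600 s × 1.05 = 18718.6 Mb
documentary: 7.792 Mbps × 4080 s × 1.05 = 33380.9 Mb
Total: 214162.7 Mb = 26770.3 MB.
= 24.93 GiB.

24.9 GiB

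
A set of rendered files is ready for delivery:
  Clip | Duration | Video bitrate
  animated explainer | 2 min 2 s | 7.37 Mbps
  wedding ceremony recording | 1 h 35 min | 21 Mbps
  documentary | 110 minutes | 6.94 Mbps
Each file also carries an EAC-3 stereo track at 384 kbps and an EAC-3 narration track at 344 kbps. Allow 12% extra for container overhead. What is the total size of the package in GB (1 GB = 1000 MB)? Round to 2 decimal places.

Audio total: 384 + 344 = 728 kbps = 0.728 Mbps.
animated explainer: 8.098 Mbps × 122 s × 1.12 = 1106.5 Mb
wedding ceremony recording: 21.728 Mbps × 5700 s × 1.12 = 138711.6 Mb
documentary: 7.668 Mbps × 6600 s × 1.12 = 56681.9 Mb
Total: 196499.9 Mb = 24562.5 MB.
= 24.56 GB.

24.56 GB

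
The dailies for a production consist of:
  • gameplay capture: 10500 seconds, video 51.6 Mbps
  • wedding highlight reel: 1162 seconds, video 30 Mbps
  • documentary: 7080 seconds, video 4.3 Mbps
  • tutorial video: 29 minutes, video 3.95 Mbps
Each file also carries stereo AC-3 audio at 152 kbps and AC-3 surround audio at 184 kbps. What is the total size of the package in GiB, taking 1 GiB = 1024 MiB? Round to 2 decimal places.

72.28 GiB

Audio total: 152 + 184 = 336 kbps = 0.336 Mbps.
gameplay capture: 51.936 Mbps × 10500 s = 545328.0 Mb
wedding highlight reel: 30.336 Mbps × 1162 s = 35250.4 Mb
documentary: 4.636 Mbps × 7080 s = 32822.9 Mb
tutorial video: 4.286 Mbps × 1740 s = 7457.6 Mb
Total: 620859.0 Mb = 77607.4 MB.
= 72.28 GiB.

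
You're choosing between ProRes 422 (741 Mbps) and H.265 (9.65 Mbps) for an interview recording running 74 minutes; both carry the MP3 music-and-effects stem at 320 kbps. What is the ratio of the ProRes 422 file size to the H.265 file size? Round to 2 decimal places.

74.36

74 min = 4440 s
Audio: 320 kbps = 0.320 Mbps.
ProRes 422: 741.320 Mbps × 4440 s = 3291460.8 Mb = 383.176 GiB.
H.265: 9.970 Mbps × 4440 s = 44266.8 Mb = 5.153 GiB.
Ratio: 383.176 / 5.153 = 74.355.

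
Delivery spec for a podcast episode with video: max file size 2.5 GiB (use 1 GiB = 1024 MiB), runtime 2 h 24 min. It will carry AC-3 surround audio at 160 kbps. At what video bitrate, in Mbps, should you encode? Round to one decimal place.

2.3 Mbps

Budget: 2.5 GiB = 21474.8 Mb.
2 h 24 min = 144 min = 8640 s
Total bitrate budget: 21474.8 Mb / 8640 s = 2.486 Mbps.
Audio: 160 kbps = 0.160 Mbps.
Video: 2.486 − 0.160 = 2.326 Mbps.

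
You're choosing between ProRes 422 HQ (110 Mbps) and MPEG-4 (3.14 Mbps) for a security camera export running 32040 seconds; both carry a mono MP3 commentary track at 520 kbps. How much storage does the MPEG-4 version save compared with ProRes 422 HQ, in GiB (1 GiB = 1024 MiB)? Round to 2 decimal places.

Audio: 520 kbps = 0.520 Mbps.
ProRes 422 HQ: 110.520 Mbps × 32040 s = 3541060.8 Mb = 412.234 GiB.
MPEG-4: 3.660 Mbps × 32040 s = 117266.4 Mb = 13.652 GiB.
Saving: 412.234 − 13.652 = 398.582 GiB.

398.58 GiB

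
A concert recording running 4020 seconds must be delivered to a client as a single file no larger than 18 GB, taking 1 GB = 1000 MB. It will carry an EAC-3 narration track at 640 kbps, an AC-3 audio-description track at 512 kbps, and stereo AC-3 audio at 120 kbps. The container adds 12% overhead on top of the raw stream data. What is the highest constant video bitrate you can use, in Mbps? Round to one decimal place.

Budget: 18 GB = 144000.0 Mb.
Stream payload after overhead: 144000.0 / 1.12 = 128571.4 Mb.
Total bitrate budget: 128571.4 Mb / 4020 s = 31.983 Mbps.
Audio total: 640 + 512 + 120 = 1272 kbps = 1.272 Mbps.
Video: 31.983 − 1.272 = 30.711 Mbps.

30.7 Mbps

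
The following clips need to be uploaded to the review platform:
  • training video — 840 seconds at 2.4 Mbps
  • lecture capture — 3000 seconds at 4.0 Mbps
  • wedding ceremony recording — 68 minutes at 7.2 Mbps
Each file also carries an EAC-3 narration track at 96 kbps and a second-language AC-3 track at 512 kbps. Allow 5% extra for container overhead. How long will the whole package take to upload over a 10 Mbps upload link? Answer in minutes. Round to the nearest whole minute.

84 minutes

Audio total: 96 + 512 = 608 kbps = 0.608 Mbps.
training video: 3.008 Mbps × 840 s × 1.05 = 2653.1 Mb
lecture capture: 4.608 Mbps × 3000 s × 1.05 = 14515.2 Mb
wedding ceremony recording: 7.808 Mbps × 4080 s × 1.05 = 33449.5 Mb
Total: 50617.7 Mb = 6327.2 MB.
At 10 Mbps: 50617.7 / 10 = 5062 s ≈ 84.4 minutes.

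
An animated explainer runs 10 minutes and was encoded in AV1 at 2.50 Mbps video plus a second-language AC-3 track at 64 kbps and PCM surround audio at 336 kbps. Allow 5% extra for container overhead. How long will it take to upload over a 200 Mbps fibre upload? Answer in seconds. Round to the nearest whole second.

9 seconds

10 min = 600 s
Audio total: 64 + 336 = 400 kbps = 0.400 Mbps.
Total bitrate: 2.900 Mbps.
File: 2.900 Mbps × 600 s = 1740.0 Mb.
With 5% container overhead: ×1.05. → 1827.0 Mb.
At 200 Mbps: 1827.0 / 200 = 9.1 s ≈ 9.13 seconds.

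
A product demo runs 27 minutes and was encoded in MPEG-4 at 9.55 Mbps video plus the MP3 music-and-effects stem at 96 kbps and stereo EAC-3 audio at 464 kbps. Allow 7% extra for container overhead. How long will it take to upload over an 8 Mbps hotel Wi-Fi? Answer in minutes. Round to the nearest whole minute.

27 min = 1620 s
Audio total: 96 + 464 = 560 kbps = 0.560 Mbps.
Total bitrate: 10.110 Mbps.
File: 10.110 Mbps × 1620 s = 16378.2 Mb.
With 7% container overhead: ×1.07. → 17524.7 Mb.
At 8 Mbps: 17524.7 / 8 = 2190.6 s ≈ 36.5 minutes.

37 minutes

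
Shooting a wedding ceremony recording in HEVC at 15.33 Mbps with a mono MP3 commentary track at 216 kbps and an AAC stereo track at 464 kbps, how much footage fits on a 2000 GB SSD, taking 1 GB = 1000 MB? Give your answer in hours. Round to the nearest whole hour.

278 hours

Audio total: 216 + 464 = 680 kbps = 0.680 Mbps.
Total bitrate: 15.33 + 0.680 = 16.010 Mbps.
Capacity: 2000 GB = 16,000,000 Mb.
Recording time: 16,000,000 / 16.010 = 999,375 s ≈ 278 hours.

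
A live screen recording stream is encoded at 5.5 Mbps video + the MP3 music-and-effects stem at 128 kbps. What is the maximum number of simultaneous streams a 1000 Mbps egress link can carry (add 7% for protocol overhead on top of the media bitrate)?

Audio: 128 kbps = 0.128 Mbps.
Per-viewer media rate: 5.628 Mbps.
On the wire with 7% overhead: 6.022 Mbps.
1000 Mbps = 1,000 Mbps; 1,000 / 6.022 = 166.06 → 166 viewers.

166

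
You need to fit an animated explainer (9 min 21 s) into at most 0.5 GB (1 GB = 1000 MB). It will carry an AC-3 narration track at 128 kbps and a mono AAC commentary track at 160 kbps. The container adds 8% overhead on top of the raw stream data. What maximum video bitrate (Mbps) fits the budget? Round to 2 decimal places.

6.31 Mbps

Budget: 0.5 GB = 4000.0 Mb.
Stream payload after overhead: 4000.0 / 1.08 = 3703.7 Mb.
9 min 21 s = 561 s
Total bitrate budget: 3703.7 Mb / 561 s = 6.602 Mbps.
Audio total: 128 + 160 = 288 kbps = 0.288 Mbps.
Video: 6.602 − 0.288 = 6.314 Mbps.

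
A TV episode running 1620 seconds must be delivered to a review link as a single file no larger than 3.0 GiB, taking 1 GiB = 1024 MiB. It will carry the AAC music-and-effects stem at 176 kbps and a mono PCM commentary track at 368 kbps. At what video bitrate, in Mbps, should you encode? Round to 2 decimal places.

Budget: 3.0 GiB = 25769.8 Mb.
Total bitrate budget: 25769.8 Mb / 1620 s = 15.907 Mbps.
Audio total: 176 + 368 = 544 kbps = 0.544 Mbps.
Video: 15.907 − 0.544 = 15.363 Mbps.

15.36 Mbps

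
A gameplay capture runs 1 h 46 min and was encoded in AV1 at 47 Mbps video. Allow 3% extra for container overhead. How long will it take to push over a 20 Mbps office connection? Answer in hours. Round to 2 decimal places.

4.28 hours

1 h 46 min = 106 min = 6360 s
File: 47.000 Mbps × 6360 s = 298920.0 Mb.
With 3% container overhead: ×1.03. → 307887.6 Mb.
At 20 Mbps: 307887.6 / 20 = 15394.4 s ≈ 4.28 hours.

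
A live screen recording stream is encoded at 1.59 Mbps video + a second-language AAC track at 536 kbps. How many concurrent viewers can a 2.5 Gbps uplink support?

Audio: 536 kbps = 0.536 Mbps.
Per-viewer media rate: 2.126 Mbps.
2.5 Gbps = 2,500 Mbps; 2,500 / 2.126 = 1175.92 → 1175 viewers.

1175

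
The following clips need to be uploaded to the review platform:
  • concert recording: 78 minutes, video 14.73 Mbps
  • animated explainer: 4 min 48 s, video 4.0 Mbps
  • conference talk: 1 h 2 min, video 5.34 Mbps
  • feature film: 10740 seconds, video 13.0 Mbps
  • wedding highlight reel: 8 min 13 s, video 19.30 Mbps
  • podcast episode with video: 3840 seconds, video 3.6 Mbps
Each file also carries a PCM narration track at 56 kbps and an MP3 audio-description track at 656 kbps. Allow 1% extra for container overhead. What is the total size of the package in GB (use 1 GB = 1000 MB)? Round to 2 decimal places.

Audio total: 56 + 656 = 712 kbps = 0.712 Mbps.
concert recording: 15.442 Mbps × 4680 s × 1.01 = 72991.2 Mb
animated explainer: 4.712 Mbps × 288 s × 1.01 = 1370.6 Mb
conference talk: 6.052 Mbps × 3720 s × 1.01 = 22738.6 Mb
feature film: 13.712 Mbps × 10740 s × 1.01 = 148739.5 Mb
wedding highlight reel: 20.012 Mbps × 493 s × 1.01 = 9964.6 Mb
podcast episode with video: 4.312 Mbps × 3840 s × 1.01 = 16723.7 Mb
Total: 272528.2 Mb = 34066.0 MB.
= 34.07 GB.

34.07 GB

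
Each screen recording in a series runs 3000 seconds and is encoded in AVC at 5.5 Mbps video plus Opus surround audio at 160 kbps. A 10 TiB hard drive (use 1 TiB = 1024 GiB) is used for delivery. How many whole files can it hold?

Audio: 160 kbps = 0.160 Mbps.
Total bitrate: 5.660 Mbps.
Per item: 5.660 Mbps × 3000 s = 16,980 Mb = 2,122 MB.
Capacity: 10 TiB = 87,960,930 Mb; 5180.27 items → 5180 complete.

5180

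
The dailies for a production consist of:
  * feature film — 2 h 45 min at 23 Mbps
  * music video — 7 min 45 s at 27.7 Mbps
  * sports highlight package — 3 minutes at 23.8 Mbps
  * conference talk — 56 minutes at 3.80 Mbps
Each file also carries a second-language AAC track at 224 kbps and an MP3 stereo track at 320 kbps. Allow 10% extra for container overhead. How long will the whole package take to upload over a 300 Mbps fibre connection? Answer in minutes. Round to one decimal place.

Audio total: 224 + 320 = 544 kbps = 0.544 Mbps.
feature film: 23.544 Mbps × 9900 s × 1.10 = 256394.2 Mb
music video: 28.244 Mbps × 465 s × 1.10 = 14446.8 Mb
sports highlight package: 24.344 Mbps × 180 s × 1.10 = 4820.1 Mb
conference talk: 4.344 Mbps × 3360 s × 1.10 = 16055.4 Mb
Total: 291716.5 Mb = 36464.6 MB.
At 300 Mbps: 291716.5 / 300 = 972 s ≈ 16.2 minutes.

16.2 minutes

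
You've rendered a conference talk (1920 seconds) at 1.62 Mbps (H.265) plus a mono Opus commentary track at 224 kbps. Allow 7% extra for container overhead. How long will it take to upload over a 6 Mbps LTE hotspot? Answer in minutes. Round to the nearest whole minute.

11 minutes

Audio: 224 kbps = 0.224 Mbps.
Total bitrate: 1.844 Mbps.
File: 1.844 Mbps × 1920 s = 3540.5 Mb.
With 7% container overhead: ×1.07. → 3788.3 Mb.
At 6 Mbps: 3788.3 / 6 = 631.4 s ≈ 10.5 minutes.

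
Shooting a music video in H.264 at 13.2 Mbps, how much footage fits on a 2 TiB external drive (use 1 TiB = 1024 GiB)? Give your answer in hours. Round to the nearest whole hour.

370 hours

Capacity: 2 TiB = 17,592,186 Mb.
Recording time: 17,592,186 / 13.200 = 1,332,741 s ≈ 370 hours.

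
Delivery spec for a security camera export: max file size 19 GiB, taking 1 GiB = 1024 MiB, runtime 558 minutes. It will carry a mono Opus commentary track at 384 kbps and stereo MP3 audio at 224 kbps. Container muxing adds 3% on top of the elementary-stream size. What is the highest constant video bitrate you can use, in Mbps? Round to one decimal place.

4.1 Mbps

Budget: 19 GiB = 163208.8 Mb.
Stream payload after overhead: 163208.8 / 1.03 = 158455.1 Mb.
558 min = 33480 s
Total bitrate budget: 158455.1 Mb / 33480 s = 4.733 Mbps.
Audio total: 384 + 224 = 608 kbps = 0.608 Mbps.
Video: 4.733 − 0.608 = 4.125 Mbps.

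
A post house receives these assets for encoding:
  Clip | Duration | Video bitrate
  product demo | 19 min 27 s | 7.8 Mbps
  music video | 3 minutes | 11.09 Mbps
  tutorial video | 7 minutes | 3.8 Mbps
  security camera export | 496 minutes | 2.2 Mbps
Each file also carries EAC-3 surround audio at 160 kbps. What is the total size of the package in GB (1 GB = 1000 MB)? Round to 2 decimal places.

Audio: 160 kbps = 0.160 Mbps.
product demo: 7.960 Mbps × 1167 s = 9289.3 Mb
music video: 11.250 Mbps × 180 s = 2025.0 Mb
tutorial video: 3.960 Mbps × 420 s = 1663.2 Mb
security camera export: 2.360 Mbps × 29760 s = 70233.6 Mb
Total: 83211.1 Mb = 10401.4 MB.
= 10.40 GB.

10.40 GB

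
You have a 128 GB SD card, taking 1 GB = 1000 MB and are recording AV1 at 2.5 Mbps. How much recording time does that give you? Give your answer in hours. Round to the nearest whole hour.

Capacity: 128 GB = 1,024,000 Mb.
Recording time: 1,024,000 / 2.500 = 409,600 s ≈ 114 hours.

114 hours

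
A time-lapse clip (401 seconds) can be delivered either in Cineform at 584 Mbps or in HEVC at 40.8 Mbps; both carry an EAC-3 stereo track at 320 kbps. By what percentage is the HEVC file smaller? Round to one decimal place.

93.0%

Audio: 320 kbps = 0.320 Mbps.
Cineform: 584.320 Mbps × 401 s = 234312.3 Mb = 29.289 GB.
HEVC: 41.120 Mbps × 401 s = 16489.1 Mb = 2.061 GB.
Reduction: (1 − 2.061/29.289) × 100 = 92.96%.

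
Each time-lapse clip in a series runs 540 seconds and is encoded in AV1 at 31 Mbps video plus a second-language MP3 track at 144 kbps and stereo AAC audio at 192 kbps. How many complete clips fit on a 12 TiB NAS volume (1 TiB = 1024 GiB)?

6237

Audio total: 144 + 192 = 336 kbps = 0.336 Mbps.
Total bitrate: 31.336 Mbps.
Per item: 31.336 Mbps × 540 s = 16,921 Mb = 2,115 MB.
Capacity: 12 TiB = 105,553,116 Mb; 6237.83 items → 6237 complete.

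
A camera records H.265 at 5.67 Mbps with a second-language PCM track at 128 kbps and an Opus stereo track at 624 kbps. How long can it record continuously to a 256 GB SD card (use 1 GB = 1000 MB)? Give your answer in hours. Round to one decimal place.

88.6 hours

Audio total: 128 + 624 = 752 kbps = 0.752 Mbps.
Total bitrate: 5.67 + 0.752 = 6.422 Mbps.
Capacity: 256 GB = 2,048,000 Mb.
Recording time: 2,048,000 / 6.422 = 318,904 s ≈ 88.6 hours.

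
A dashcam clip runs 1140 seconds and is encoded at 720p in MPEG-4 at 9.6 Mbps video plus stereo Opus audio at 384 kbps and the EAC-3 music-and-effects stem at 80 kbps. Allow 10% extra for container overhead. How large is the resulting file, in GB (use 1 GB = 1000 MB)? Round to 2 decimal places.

1.58 GB

Audio total: 384 + 80 = 464 kbps = 0.464 Mbps.
Total bitrate: 9.6 + 0.464 = 10.064 Mbps.
Stream data: 10.064 Mbps × 1140 s = 11473.0 Mb.
With 10% container overhead: ×1.10.
12,620 Mb ÷ 8 = 1,578 MB → 1.578 GB.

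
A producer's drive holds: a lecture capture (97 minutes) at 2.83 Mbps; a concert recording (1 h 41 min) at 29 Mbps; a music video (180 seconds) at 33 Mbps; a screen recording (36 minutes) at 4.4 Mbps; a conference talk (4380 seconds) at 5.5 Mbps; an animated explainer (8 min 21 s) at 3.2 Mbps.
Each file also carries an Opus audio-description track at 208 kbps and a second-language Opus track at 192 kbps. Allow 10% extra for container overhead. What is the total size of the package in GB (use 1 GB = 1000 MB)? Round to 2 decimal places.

Audio total: 208 + 192 = 400 kbps = 0.400 Mbps.
lecture capture: 3.230 Mbps × 5820 s × 1.10 = 20678.5 Mb
concert recording: 29.400 Mbps × 6060 s × 1.10 = 195980.4 Mb
music video: 33.400 Mbps × 180 s × 1.10 = 6613.2 Mb
screen recording: 4.800 Mbps × 2160 s × 1.10 = 11404.8 Mb
conference talk: 5.900 Mbps × 4380 s × 1.10 = 28426.2 Mb
animated explainer: 3.600 Mbps × 501 s × 1.10 = 1984.0 Mb
Total: 265087.0 Mb = 33135.9 MB.
= 33.14 GB.

33.14 GB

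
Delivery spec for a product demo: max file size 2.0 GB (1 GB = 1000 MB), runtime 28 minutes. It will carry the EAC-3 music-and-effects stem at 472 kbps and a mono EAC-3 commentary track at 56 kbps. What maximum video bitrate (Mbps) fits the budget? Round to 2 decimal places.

9.00 Mbps

Budget: 2.0 GB = 16000.0 Mb.
28 min = 1680 s
Total bitrate budget: 16000.0 Mb / 1680 s = 9.524 Mbps.
Audio total: 472 + 56 = 528 kbps = 0.528 Mbps.
Video: 9.524 − 0.528 = 8.996 Mbps.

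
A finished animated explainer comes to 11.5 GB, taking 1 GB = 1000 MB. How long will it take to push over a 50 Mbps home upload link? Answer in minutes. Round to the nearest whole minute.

File: 11.5 GB = 92000.0 Mb.
At 50 Mbps: 92000.0 / 50 = 1840.0 s ≈ 30.7 minutes.

31 minutes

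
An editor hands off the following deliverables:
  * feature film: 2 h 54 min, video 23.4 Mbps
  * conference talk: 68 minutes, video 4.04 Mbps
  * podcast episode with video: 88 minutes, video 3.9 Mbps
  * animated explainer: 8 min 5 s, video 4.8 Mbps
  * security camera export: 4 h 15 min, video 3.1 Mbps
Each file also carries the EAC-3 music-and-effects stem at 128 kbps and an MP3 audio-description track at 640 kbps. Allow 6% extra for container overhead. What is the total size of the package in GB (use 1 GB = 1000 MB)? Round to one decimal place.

47.5 GB

Audio total: 128 + 640 = 768 kbps = 0.768 Mbps.
feature film: 24.168 Mbps × 10440 s × 1.06 = 267452.8 Mb
conference talk: 4.808 Mbps × 4080 s × 1.06 = 20793.6 Mb
podcast episode with video: 4.668 Mbps × 5280 s × 1.06 = 26125.9 Mb
animated explainer: 5.568 Mbps × 485 s × 1.06 = 2862.5 Mb
security camera export: 3.868 Mbps × 15300 s × 1.06 = 62731.2 Mb
Total: 379966.0 Mb = 47495.7 MB.
= 47.50 GB.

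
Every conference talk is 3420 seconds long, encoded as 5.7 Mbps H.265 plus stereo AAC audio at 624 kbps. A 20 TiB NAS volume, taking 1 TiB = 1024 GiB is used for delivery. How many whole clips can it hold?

Audio: 624 kbps = 0.624 Mbps.
Total bitrate: 6.324 Mbps.
Per item: 6.324 Mbps × 3420 s = 21,628 Mb = 2,704 MB.
Capacity: 20 TiB = 175,921,860 Mb; 8133.96 items → 8133 complete.

8133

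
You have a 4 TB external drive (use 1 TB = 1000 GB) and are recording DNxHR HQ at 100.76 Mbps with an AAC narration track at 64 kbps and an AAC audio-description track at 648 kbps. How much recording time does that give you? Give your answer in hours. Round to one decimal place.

Audio total: 64 + 648 = 712 kbps = 0.712 Mbps.
Total bitrate: 100.76 + 0.712 = 101.472 Mbps.
Capacity: 4 TB = 32,000,000 Mb.
Recording time: 32,000,000 / 101.472 = 315,358 s ≈ 87.6 hours.

87.6 hours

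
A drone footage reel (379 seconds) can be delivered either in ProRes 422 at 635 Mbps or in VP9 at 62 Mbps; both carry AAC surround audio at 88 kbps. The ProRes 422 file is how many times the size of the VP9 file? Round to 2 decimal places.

Audio: 88 kbps = 0.088 Mbps.
ProRes 422: 635.088 Mbps × 379 s = 240698.4 Mb = 28.021 GiB.
VP9: 62.088 Mbps × 379 s = 23531.4 Mb = 2.739 GiB.
Ratio: 28.021 / 2.739 = 10.229.

10.23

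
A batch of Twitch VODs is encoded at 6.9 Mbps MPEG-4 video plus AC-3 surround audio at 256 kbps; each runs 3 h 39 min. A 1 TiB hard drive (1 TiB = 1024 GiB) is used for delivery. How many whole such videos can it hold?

93

3 h 39 min = 219 min = 13140 s
Audio: 256 kbps = 0.256 Mbps.
Total bitrate: 7.156 Mbps.
Per item: 7.156 Mbps × 13140 s = 94,030 Mb = 11,754 MB.
Capacity: 1 TiB = 8,796,093 Mb; 93.55 items → 93 complete.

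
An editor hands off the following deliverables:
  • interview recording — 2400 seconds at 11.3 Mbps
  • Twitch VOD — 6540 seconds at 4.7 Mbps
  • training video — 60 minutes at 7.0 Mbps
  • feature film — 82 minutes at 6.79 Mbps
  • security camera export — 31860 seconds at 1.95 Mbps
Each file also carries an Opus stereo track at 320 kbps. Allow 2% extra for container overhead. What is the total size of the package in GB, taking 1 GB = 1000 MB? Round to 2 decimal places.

Audio: 320 kbps = 0.320 Mbps.
interview recording: 11.620 Mbps × 2400 s × 1.02 = 28445.8 Mb
Twitch VOD: 5.020 Mbps × 6540 s × 1.02 = 33487.4 Mb
training video: 7.320 Mbps × 3600 s × 1.02 = 26879.0 Mb
feature film: 7.110 Mbps × 4920 s × 1.02 = 35680.8 Mb
security camera export: 2.270 Mbps × 31860 s × 1.02 = 73768.6 Mb
Total: 198261.7 Mb = 24782.7 MB.
= 24.78 GB.

24.78 GB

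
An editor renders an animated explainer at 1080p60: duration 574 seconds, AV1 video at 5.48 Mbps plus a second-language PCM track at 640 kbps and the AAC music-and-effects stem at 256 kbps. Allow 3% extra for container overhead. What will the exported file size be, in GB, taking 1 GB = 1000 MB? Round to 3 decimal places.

Audio total: 640 + 256 = 896 kbps = 0.896 Mbps.
Total bitrate: 5.48 + 0.896 = 6.376 Mbps.
Stream data: 6.376 Mbps × 574 s = 3659.8 Mb.
With 3% container overhead: ×1.03.
3,770 Mb ÷ 8 = 471.2 MB → 0.4712 GB.

0.471 GB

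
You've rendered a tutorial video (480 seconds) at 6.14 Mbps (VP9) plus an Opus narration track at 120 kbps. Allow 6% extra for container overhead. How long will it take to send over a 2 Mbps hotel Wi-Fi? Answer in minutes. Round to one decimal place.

26.5 minutes

Audio: 120 kbps = 0.120 Mbps.
Total bitrate: 6.260 Mbps.
File: 6.260 Mbps × 480 s = 3004.8 Mb.
With 6% container overhead: ×1.06. → 3185.1 Mb.
At 2 Mbps: 3185.1 / 2 = 1592.5 s ≈ 26.5 minutes.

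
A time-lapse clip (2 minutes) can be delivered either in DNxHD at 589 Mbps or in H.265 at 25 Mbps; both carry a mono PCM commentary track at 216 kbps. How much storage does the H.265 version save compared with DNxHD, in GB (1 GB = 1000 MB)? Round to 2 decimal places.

8.46 GB

2 min = 120 s
Audio: 216 kbps = 0.216 Mbps.
DNxHD: 589.216 Mbps × 120 s = 70705.9 Mb = 8.838 GB.
H.265: 25.216 Mbps × 120 s = 3025.9 Mb = 0.378 GB.
Saving: 8.838 − 0.378 = 8.460 GB.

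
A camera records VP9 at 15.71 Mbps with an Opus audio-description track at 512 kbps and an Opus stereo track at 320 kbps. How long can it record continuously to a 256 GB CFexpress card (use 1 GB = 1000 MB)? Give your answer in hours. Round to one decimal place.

Audio total: 512 + 320 = 832 kbps = 0.832 Mbps.
Total bitrate: 15.71 + 0.832 = 16.542 Mbps.
Capacity: 256 GB = 2,048,000 Mb.
Recording time: 2,048,000 / 16.542 = 123,806 s ≈ 34.4 hours.

34.4 hours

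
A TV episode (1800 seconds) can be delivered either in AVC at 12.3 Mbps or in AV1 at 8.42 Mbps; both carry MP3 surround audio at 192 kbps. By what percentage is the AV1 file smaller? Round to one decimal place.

31.1%

Audio: 192 kbps = 0.192 Mbps.
AVC: 12.492 Mbps × 1800 s = 22485.6 Mb = 2.811 GB.
AV1: 8.612 Mbps × 1800 s = 15501.6 Mb = 1.938 GB.
Reduction: (1 − 1.938/2.811) × 100 = 31.06%.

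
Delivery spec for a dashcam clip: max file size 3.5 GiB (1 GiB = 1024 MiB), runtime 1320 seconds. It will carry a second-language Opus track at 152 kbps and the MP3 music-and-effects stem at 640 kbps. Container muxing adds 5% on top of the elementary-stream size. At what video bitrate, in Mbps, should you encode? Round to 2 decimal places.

20.90 Mbps

Budget: 3.5 GiB = 30064.8 Mb.
Stream payload after overhead: 30064.8 / 1.05 = 28633.1 Mb.
Total bitrate budget: 28633.1 Mb / 1320 s = 21.692 Mbps.
Audio total: 152 + 640 = 792 kbps = 0.792 Mbps.
Video: 21.692 − 0.792 = 20.900 Mbps.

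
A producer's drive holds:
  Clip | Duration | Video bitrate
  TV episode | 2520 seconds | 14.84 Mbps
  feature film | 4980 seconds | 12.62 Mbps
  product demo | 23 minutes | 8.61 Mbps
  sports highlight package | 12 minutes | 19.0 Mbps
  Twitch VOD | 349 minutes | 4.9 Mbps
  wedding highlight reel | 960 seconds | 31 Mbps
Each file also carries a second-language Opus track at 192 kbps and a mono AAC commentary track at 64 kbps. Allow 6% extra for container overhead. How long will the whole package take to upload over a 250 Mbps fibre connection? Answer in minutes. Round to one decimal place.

Audio total: 192 + 64 = 256 kbps = 0.256 Mbps.
TV episode: 15.096 Mbps × 2520 s × 1.06 = 40324.4 Mb
feature film: 12.876 Mbps × 4980 s × 1.06 = 67969.8 Mb
product demo: 8.866 Mbps × 1380 s × 1.06 = 12969.2 Mb
sports highlight package: 19.256 Mbps × 720 s × 1.06 = 14696.2 Mb
Twitch VOD: 5.156 Mbps × 20940 s × 1.06 = 114444.6 Mb
wedding highlight reel: 31.256 Mbps × 960 s × 1.06 = 31806.1 Mb
Total: 282210.4 Mb = 35276.3 MB.
At 250 Mbps: 282210.4 / 250 = 1129 s ≈ 18.8 minutes.

18.8 minutes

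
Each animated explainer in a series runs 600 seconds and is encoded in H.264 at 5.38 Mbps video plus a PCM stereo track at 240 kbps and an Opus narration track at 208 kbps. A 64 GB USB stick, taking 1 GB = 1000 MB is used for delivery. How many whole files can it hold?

146

Audio total: 240 + 208 = 448 kbps = 0.448 Mbps.
Total bitrate: 5.828 Mbps.
Per item: 5.828 Mbps × 600 s = 3,497 Mb = 437.1 MB.
Capacity: 64 GB = 512,000 Mb; 146.42 items → 146 complete.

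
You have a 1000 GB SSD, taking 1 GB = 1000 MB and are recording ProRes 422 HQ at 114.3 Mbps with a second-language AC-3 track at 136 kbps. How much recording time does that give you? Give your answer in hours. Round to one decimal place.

19.4 hours

Audio: 136 kbps = 0.136 Mbps.
Total bitrate: 114.3 + 0.136 = 114.436 Mbps.
Capacity: 1000 GB = 8,000,000 Mb.
Recording time: 8,000,000 / 114.436 = 69,908 s ≈ 19.4 hours.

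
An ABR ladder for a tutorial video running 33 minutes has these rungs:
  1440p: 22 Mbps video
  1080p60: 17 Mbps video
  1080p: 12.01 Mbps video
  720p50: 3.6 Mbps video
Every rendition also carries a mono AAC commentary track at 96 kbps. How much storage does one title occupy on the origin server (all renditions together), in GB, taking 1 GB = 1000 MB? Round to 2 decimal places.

13.61 GB

33 min = 1980 s
Audio: 96 kbps = 0.096 Mbps.
Sum of rendition bitrates: (22+0.096) + (17+0.096) + (12.01+0.096) + (3.6+0.096) = 54.994 Mbps.
× 1980 s = 108,888 Mb = 13,611 MB = 13.61 GB.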